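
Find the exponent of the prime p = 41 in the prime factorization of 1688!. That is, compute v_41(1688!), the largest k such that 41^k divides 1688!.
v_41(1688!) = 42

Legendre's formula: v_p(n!) = Σ_{k ≥ 1} ⌊n / p^k⌋. For p = 41, n = 1688, the terms are:
  ⌊1688/41^1⌋ = ⌊1688/41⌋ = 41
  ⌊1688/41^2⌋ = ⌊1688/1681⌋ = 1
(the next term ⌊1688/41^3⌋ = 0, terminating the sum). Summing: v_41(1688!) = 41 + 1 = 42.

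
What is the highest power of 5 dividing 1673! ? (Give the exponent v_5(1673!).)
v_5(1673!) = 415

Legendre's formula: v_p(n!) = Σ_{k ≥ 1} ⌊n / p^k⌋. For p = 5, n = 1673, the terms are:
  ⌊1673/5^1⌋ = ⌊1673/5⌋ = 334
  ⌊1673/5^2⌋ = ⌊1673/25⌋ = 66
  ⌊1673/5^3⌋ = ⌊1673/125⌋ = 13
  ⌊1673/5^4⌋ = ⌊1673/625⌋ = 2
(the next term ⌊1673/5^5⌋ = 0, terminating the sum). Summing: v_5(1673!) = 334 + 66 + 13 + 2 = 415.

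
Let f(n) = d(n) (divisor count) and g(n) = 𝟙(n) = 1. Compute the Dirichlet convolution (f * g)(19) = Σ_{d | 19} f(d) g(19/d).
(d * 𝟙)(19) = 3

Divisors of 19: [1, 19]. For each d | 19:
  d = 1: d(1) · 𝟙(19/1) = 1 · 1 = 1
  d = 19: d(19) · 𝟙(19/19) = 2 · 1 = 2
Summing: (d * 𝟙)(19) = 1 + 2 = 3.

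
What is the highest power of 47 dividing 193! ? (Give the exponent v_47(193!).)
v_47(193!) = 4

Legendre's formula: v_p(n!) = Σ_{k ≥ 1} ⌊n / p^k⌋. For p = 47, n = 193, the terms are:
  ⌊193/47^1⌋ = ⌊193/47⌋ = 4
(the next term ⌊193/47^2⌋ = 0, terminating the sum). Summing: v_47(193!) = 4 = 4.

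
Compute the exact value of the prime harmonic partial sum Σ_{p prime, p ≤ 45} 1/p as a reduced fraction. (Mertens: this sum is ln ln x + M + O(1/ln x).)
Σ 1/p = 21460568175640361/13082761331670030

π(45) = 14, so the primes ≤ 45 are [2, 3, 5, 7, 11, 13, 17, 19, 23, 29, 31, 37, 41, 43]. Summing 1/p over these primes: 21460568175640361/13082761331670030 ≈ 1.6404. Mertens estimate ln ln(45) + 0.2615 ≈ 1.5983.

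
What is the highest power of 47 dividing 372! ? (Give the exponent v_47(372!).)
v_47(372!) = 7

Legendre's formula: v_p(n!) = Σ_{k ≥ 1} ⌊n / p^k⌋. For p = 47, n = 372, the terms are:
  ⌊372/47^1⌋ = ⌊372/47⌋ = 7
(the next term ⌊372/47^2⌋ = 0, terminating the sum). Summing: v_47(372!) = 7 = 7.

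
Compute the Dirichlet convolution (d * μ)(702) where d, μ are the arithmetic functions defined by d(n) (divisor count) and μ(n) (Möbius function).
(d * μ)(702) = 1

Divisors of 702: [1, 2, 3, 6, 9, 13, 18, 26, 27, 39, 54, 78, 117, 234, 351, 702]. For each d | 702:
  d = 1: d(1) · μ(702/1) = 1 · 0 = 0
  d = 2: d(2) · μ(702/2) = 2 · 0 = 0
  d = 3: d(3) · μ(702/3) = 2 · 0 = 0
  d = 6: d(6) · μ(702/6) = 4 · 0 = 0
  d = 9: d(9) · μ(702/9) = 3 · -1 = -3
  d = 13: d(13) · μ(702/13) = 2 · 0 = 0
  d = 18: d(18) · μ(702/18) = 6 · 1 = 6
  d = 26: d(26) · μ(702/26) = 4 · 0 = 0
  d = 27: d(27) · μ(702/27) = 4 · 1 = 4
  d = 39: d(39) · μ(702/39) = 4 · 0 = 0
  d = 54: d(54) · μ(702/54) = 8 · -1 = -8
  d = 78: d(78) · μ(702/78) = 8 · 0 = 0
  d = 117: d(117) · μ(702/117) = 6 · 1 = 6
  d = 234: d(234) · μ(702/234) = 12 · -1 = -12
  d = 351: d(351) · μ(702/351) = 8 · -1 = -8
  d = 702: d(702) · μ(702/702) = 16 · 1 = 16
Summing: (d * μ)(702) = 0 + 0 + 0 + 0 + -3 + 0 + 6 + 0 + 4 + 0 + -8 + 0 + 6 + -12 + -8 + 16 = 1.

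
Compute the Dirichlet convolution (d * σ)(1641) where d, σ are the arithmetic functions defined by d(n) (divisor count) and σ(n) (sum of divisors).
(d * σ)(1641) = 3300

Divisors of 1641: [1, 3, 547, 1641]. For each d | 1641:
  d = 1: d(1) · σ(1641/1) = 1 · 2192 = 2192
  d = 3: d(3) · σ(1641/3) = 2 · 548 = 1096
  d = 547: d(547) · σ(1641/547) = 2 · 4 = 8
  d = 1641: d(1641) · σ(1641/1641) = 4 · 1 = 4
Summing: (d * σ)(1641) = 2192 + 1096 + 8 + 4 = 3300.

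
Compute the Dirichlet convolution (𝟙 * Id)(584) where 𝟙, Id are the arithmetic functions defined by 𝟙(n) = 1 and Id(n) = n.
(𝟙 * Id)(584) = 1110

Divisors of 584: [1, 2, 4, 8, 73, 146, 292, 584]. For each d | 584:
  d = 1: 𝟙(1) · Id(584/1) = 1 · 584 = 584
  d = 2: 𝟙(2) · Id(584/2) = 1 · 292 = 292
  d = 4: 𝟙(4) · Id(584/4) = 1 · 146 = 146
  d = 8: 𝟙(8) · Id(584/8) = 1 · 73 = 73
  d = 73: 𝟙(73) · Id(584/73) = 1 · 8 = 8
  d = 146: 𝟙(146) · Id(584/146) = 1 · 4 = 4
  d = 292: 𝟙(292) · Id(584/292) = 1 · 2 = 2
  d = 584: 𝟙(584) · Id(584/584) = 1 · 1 = 1
Summing: (𝟙 * Id)(584) = 584 + 292 + 146 + 73 + 8 + 4 + 2 + 1 = 1110.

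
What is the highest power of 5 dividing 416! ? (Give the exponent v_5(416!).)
v_5(416!) = 102

Legendre's formula: v_p(n!) = Σ_{k ≥ 1} ⌊n / p^k⌋. For p = 5, n = 416, the terms are:
  ⌊416/5^1⌋ = ⌊416/5⌋ = 83
  ⌊416/5^2⌋ = ⌊416/25⌋ = 16
  ⌊416/5^3⌋ = ⌊416/125⌋ = 3
(the next term ⌊416/5^4⌋ = 0, terminating the sum). Summing: v_5(416!) = 83 + 16 + 3 = 102.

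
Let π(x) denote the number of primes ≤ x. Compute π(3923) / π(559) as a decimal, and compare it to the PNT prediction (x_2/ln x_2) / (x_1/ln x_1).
π(3923)/π(559) = 544/102 ≈ 5.3333;  PNT prediction ≈ 5.3654.

π(559) = 102 and π(3923) = 544, so π(3923)/π(559) ≈ 5.3333. The PNT-predicted ratio is (3923/ln(3923)) / (559/ln(559)) ≈ 5.3654. The two agree to within a few percent, as expected.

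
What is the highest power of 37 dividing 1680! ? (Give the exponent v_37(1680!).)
v_37(1680!) = 46

Legendre's formula: v_p(n!) = Σ_{k ≥ 1} ⌊n / p^k⌋. For p = 37, n = 1680, the terms are:
  ⌊1680/37^1⌋ = ⌊1680/37⌋ = 45
  ⌊1680/37^2⌋ = ⌊1680/1369⌋ = 1
(the next term ⌊1680/37^3⌋ = 0, terminating the sum). Summing: v_37(1680!) = 45 + 1 = 46.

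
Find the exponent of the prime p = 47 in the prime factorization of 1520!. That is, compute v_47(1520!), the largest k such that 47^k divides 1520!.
v_47(1520!) = 32

Legendre's formula: v_p(n!) = Σ_{k ≥ 1} ⌊n / p^k⌋. For p = 47, n = 1520, the terms are:
  ⌊1520/47^1⌋ = ⌊1520/47⌋ = 32
(the next term ⌊1520/47^2⌋ = 0, terminating the sum). Summing: v_47(1520!) = 32 = 32.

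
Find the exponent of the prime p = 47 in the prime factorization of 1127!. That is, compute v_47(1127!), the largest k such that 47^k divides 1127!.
v_47(1127!) = 23

Legendre's formula: v_p(n!) = Σ_{k ≥ 1} ⌊n / p^k⌋. For p = 47, n = 1127, the terms are:
  ⌊1127/47^1⌋ = ⌊1127/47⌋ = 23
(the next term ⌊1127/47^2⌋ = 0, terminating the sum). Summing: v_47(1127!) = 23 = 23.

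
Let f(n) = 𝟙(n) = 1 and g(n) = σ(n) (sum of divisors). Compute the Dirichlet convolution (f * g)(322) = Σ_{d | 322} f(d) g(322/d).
(𝟙 * σ)(322) = 900

Divisors of 322: [1, 2, 7, 14, 23, 46, 161, 322]. For each d | 322:
  d = 1: 𝟙(1) · σ(322/1) = 1 · 576 = 576
  d = 2: 𝟙(2) · σ(322/2) = 1 · 192 = 192
  d = 7: 𝟙(7) · σ(322/7) = 1 · 72 = 72
  d = 14: 𝟙(14) · σ(322/14) = 1 · 24 = 24
  d = 23: 𝟙(23) · σ(322/23) = 1 · 24 = 24
  d = 46: 𝟙(46) · σ(322/46) = 1 · 8 = 8
  d = 161: 𝟙(161) · σ(322/161) = 1 · 3 = 3
  d = 322: 𝟙(322) · σ(322/322) = 1 · 1 = 1
Summing: (𝟙 * σ)(322) = 576 + 192 + 72 + 24 + 24 + 8 + 3 + 1 = 900.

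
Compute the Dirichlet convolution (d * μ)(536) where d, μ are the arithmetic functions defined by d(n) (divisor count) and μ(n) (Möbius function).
(d * μ)(536) = 1

Divisors of 536: [1, 2, 4, 8, 67, 134, 268, 536]. For each d | 536:
  d = 1: d(1) · μ(536/1) = 1 · 0 = 0
  d = 2: d(2) · μ(536/2) = 2 · 0 = 0
  d = 4: d(4) · μ(536/4) = 3 · 1 = 3
  d = 8: d(8) · μ(536/8) = 4 · -1 = -4
  d = 67: d(67) · μ(536/67) = 2 · 0 = 0
  d = 134: d(134) · μ(536/134) = 4 · 0 = 0
  d = 268: d(268) · μ(536/268) = 6 · -1 = -6
  d = 536: d(536) · μ(536/536) = 8 · 1 = 8
Summing: (d * μ)(536) = 0 + 0 + 3 + -4 + 0 + 0 + -6 + 8 = 1.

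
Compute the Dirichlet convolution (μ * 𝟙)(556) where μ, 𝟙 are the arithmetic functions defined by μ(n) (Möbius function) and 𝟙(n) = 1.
(μ * 𝟙)(556) = 0

Divisors of 556: [1, 2, 4, 139, 278, 556]. For each d | 556:
  d = 1: μ(1) · 𝟙(556/1) = 1 · 1 = 1
  d = 2: μ(2) · 𝟙(556/2) = -1 · 1 = -1
  d = 4: μ(4) · 𝟙(556/4) = 0 · 1 = 0
  d = 139: μ(139) · 𝟙(556/139) = -1 · 1 = -1
  d = 278: μ(278) · 𝟙(556/278) = 1 · 1 = 1
  d = 556: μ(556) · 𝟙(556/556) = 0 · 1 = 0
Summing: (μ * 𝟙)(556) = 1 + -1 + 0 + -1 + 1 + 0 = 0.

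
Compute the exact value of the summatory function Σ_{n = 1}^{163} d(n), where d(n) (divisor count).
Σ_{n ≤ 163} d(n) = 858

Compute d(n) for each 1 ≤ n ≤ 163: d(1) = 1, d(2) = 2, d(3) = 2, d(4) = 3, d(5) = 2, d(6) = 4, d(7) = 2, d(8) = 4, d(9) = 3, d(10) = 4, d(11) = 2, d(12) = 6, d(13) = 2, d(14) = 4, d(15) = 4, d(16) = 5, d(17) = 2, d(18) = 6, d(19) = 2, d(20) = 6, d(21) = 4, d(22) = 4, d(23) = 2, d(24) = 8, d(25) = 3, d(26) = 4, d(27) = 4, d(28) = 6, d(29) = 2, d(30) = 8, d(31) = 2, d(32) = 6, d(33) = 4, d(34) = 4, d(35) = 4, d(36) = 9, d(37) = 2, d(38) = 4, d(39) = 4, d(40) = 8, d(41) = 2, d(42) = 8, d(43) = 2, d(44) = 6, d(45) = 6, d(46) = 4, d(47) = 2, d(48) = 10, d(49) = 3, d(50) = 6, d(51) = 4, d(52) = 6, d(53) = 2, d(54) = 8, d(55) = 4, d(56) = 8, d(57) = 4, d(58) = 4, d(59) = 2, d(60) = 12, d(61) = 2, d(62) = 4, d(63) = 6, d(64) = 7, d(65) = 4, d(66) = 8, d(67) = 2, d(68) = 6, d(69) = 4, d(70) = 8, d(71) = 2, d(72) = 12, d(73) = 2, d(74) = 4, d(75) = 6, d(76) = 6, d(77) = 4, d(78) = 8, d(79) = 2, d(80) = 10, d(81) = 5, d(82) = 4, d(83) = 2, d(84) = 12, d(85) = 4, d(86) = 4, d(87) = 4, d(88) = 8, d(89) = 2, d(90) = 12, d(91) = 4, d(92) = 6, d(93) = 4, d(94) = 4, d(95) = 4, d(96) = 12, d(97) = 2, d(98) = 6, d(99) = 6, d(100) = 9, d(101) = 2, d(102) = 8, d(103) = 2, d(104) = 8, d(105) = 8, d(106) = 4, d(107) = 2, d(108) = 12, d(109) = 2, d(110) = 8, d(111) = 4, d(112) = 10, d(113) = 2, d(114) = 8, d(115) = 4, d(116) = 6, d(117) = 6, d(118) = 4, d(119) = 4, d(120) = 16, d(121) = 3, d(122) = 4, d(123) = 4, d(124) = 6, d(125) = 4, d(126) = 12, d(127) = 2, d(128) = 8, d(129) = 4, d(130) = 8, d(131) = 2, d(132) = 12, d(133) = 4, d(134) = 4, d(135) = 8, d(136) = 8, d(137) = 2, d(138) = 8, d(139) = 2, d(140) = 12, d(141) = 4, d(142) = 4, d(143) = 4, d(144) = 15, d(145) = 4, d(146) = 4, d(147) = 6, d(148) = 6, d(149) = 2, d(150) = 12, d(151) = 2, d(152) = 8, d(153) = 6, d(154) = 8, d(155) = 4, d(156) = 12, d(157) = 2, d(158) = 4, d(159) = 4, d(160) = 12, d(161) = 4, d(162) = 10, d(163) = 2. Summing all 163 values: 858. (Dirichlet's divisor formula: Σ_{n ≤ x} d(n) = x ln(x) + (2γ − 1) x + O(√x). For x = 163, the asymptotic estimate is ≈ 855.45.)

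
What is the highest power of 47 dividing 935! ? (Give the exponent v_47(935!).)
v_47(935!) = 19

Legendre's formula: v_p(n!) = Σ_{k ≥ 1} ⌊n / p^k⌋. For p = 47, n = 935, the terms are:
  ⌊935/47^1⌋ = ⌊935/47⌋ = 19
(the next term ⌊935/47^2⌋ = 0, terminating the sum). Summing: v_47(935!) = 19 = 19.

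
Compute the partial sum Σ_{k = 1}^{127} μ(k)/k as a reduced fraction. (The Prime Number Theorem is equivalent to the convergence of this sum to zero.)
Σ μ(k)/k = -228455996623300386843096283835194191857230682/401447693933303618909444119902604513664588524773

Values of μ(k) for 1 ≤ k ≤ 127: μ(1) = 1, μ(2) = -1, μ(3) = -1, μ(5) = -1, μ(6) = 1, μ(7) = -1, μ(10) = 1, μ(11) = -1, μ(13) = -1, μ(14) = 1, μ(15) = 1, μ(17) = -1, μ(19) = -1, μ(21) = 1, μ(22) = 1, μ(23) = -1, μ(26) = 1, μ(29) = -1, μ(30) = -1, μ(31) = -1, μ(33) = 1, μ(34) = 1, μ(35) = 1, μ(37) = -1, μ(38) = 1, μ(39) = 1, μ(41) = -1, μ(42) = -1, μ(43) = -1, μ(46) = 1, μ(47) = -1, μ(51) = 1, μ(53) = -1, μ(55) = 1, μ(57) = 1, μ(58) = 1, μ(59) = -1, μ(61) = -1, μ(62) = 1, μ(65) = 1, μ(66) = -1, μ(67) = -1, μ(69) = 1, μ(70) = -1, μ(71) = -1, μ(73) = -1, μ(74) = 1, μ(77) = 1, μ(78) = -1, μ(79) = -1, μ(82) = 1, μ(83) = -1, μ(85) = 1, μ(86) = 1, μ(87) = 1, μ(89) = -1, μ(91) = 1, μ(93) = 1, μ(94) = 1, μ(95) = 1, μ(97) = -1, μ(101) = -1, μ(102) = -1, μ(103) = -1, μ(105) = -1, μ(106) = 1, μ(107) = -1, μ(109) = -1, μ(110) = -1, μ(111) = 1, μ(113) = -1, μ(114) = -1, μ(115) = 1, μ(118) = 1, μ(119) = 1, μ(122) = 1, μ(123) = 1, μ(127) = -1, with μ = 0 on non-squarefree integers. Summing μ(k)/k for k where μ(k) ≠ 0 gives -228455996623300386843096283835194191857230682/401447693933303618909444119902604513664588524773 ≈ -0.0006. (PNT ⟺ this sum → 0 as n → ∞.)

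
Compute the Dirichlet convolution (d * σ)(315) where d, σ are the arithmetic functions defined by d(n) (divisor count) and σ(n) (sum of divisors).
(d * σ)(315) = 1920

Divisors of 315: [1, 3, 5, 7, 9, 15, 21, 35, 45, 63, 105, 315]. For each d | 315:
  d = 1: d(1) · σ(315/1) = 1 · 624 = 624
  d = 3: d(3) · σ(315/3) = 2 · 192 = 384
  d = 5: d(5) · σ(315/5) = 2 · 104 = 208
  d = 7: d(7) · σ(315/7) = 2 · 78 = 156
  d = 9: d(9) · σ(315/9) = 3 · 48 = 144
  d = 15: d(15) · σ(315/15) = 4 · 32 = 128
  d = 21: d(21) · σ(315/21) = 4 · 24 = 96
  d = 35: d(35) · σ(315/35) = 4 · 13 = 52
  d = 45: d(45) · σ(315/45) = 6 · 8 = 48
  d = 63: d(63) · σ(315/63) = 6 · 6 = 36
  d = 105: d(105) · σ(315/105) = 8 · 4 = 32
  d = 315: d(315) · σ(315/315) = 12 · 1 = 12
Summing: (d * σ)(315) = 624 + 384 + 208 + 156 + 144 + 128 + 96 + 52 + 48 + 36 + 32 + 12 = 1920.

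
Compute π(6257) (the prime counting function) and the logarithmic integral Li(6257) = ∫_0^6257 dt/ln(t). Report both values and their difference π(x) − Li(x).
π(6257) = 813;  Li(6257) ≈ 829.88;  π(x) − Li(x) ≈ -16.88.

Direct count of primes ≤ 6257 gives π(6257) = 813. Numerical evaluation of the logarithmic integral gives Li(6257) ≈ 829.88. The difference π(x) − Li(x) ≈ -16.88 is typically negative for small/moderate x (Li(x) overestimates), though Littlewood's theorem shows this sign changes infinitely often.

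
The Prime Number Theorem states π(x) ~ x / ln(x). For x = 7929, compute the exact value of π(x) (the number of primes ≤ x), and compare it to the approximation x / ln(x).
π(7929) = 1001;  x/ln(x) ≈ 883.13;  relative error ≈ 11.78%.

Directly count primes up to 7929: π(7929) = 1001. The PNT approximation gives 7929/ln(7929) ≈ 7929/8.97828 ≈ 883.13. Relative error (π(x) − x/ln(x)) / π(x) ≈ 11.78%; the approximation is known to undercount slightly (Li(x) is a better estimate).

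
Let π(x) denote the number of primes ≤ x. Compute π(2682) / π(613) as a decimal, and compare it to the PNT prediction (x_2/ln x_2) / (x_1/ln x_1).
π(2682)/π(613) = 388/112 ≈ 3.4643;  PNT prediction ≈ 3.5572.

π(613) = 112 and π(2682) = 388, so π(2682)/π(613) ≈ 3.4643. The PNT-predicted ratio is (2682/ln(2682)) / (613/ln(613)) ≈ 3.5572. The two agree to within a few percent, as expected.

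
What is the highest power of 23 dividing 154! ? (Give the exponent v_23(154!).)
v_23(154!) = 6

Legendre's formula: v_p(n!) = Σ_{k ≥ 1} ⌊n / p^k⌋. For p = 23, n = 154, the terms are:
  ⌊154/23^1⌋ = ⌊154/23⌋ = 6
(the next term ⌊154/23^2⌋ = 0, terminating the sum). Summing: v_23(154!) = 6 = 6.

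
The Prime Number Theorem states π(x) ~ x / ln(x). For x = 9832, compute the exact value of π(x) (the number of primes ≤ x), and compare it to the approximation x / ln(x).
π(9832) = 1212;  x/ln(x) ≈ 1069.46;  relative error ≈ 11.76%.

Directly count primes up to 9832: π(9832) = 1212. The PNT approximation gives 9832/ln(9832) ≈ 9832/9.19340 ≈ 1069.46. Relative error (π(x) − x/ln(x)) / π(x) ≈ 11.76%; the approximation is known to undercount slightly (Li(x) is a better estimate).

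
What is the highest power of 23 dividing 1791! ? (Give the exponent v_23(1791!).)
v_23(1791!) = 80

Legendre's formula: v_p(n!) = Σ_{k ≥ 1} ⌊n / p^k⌋. For p = 23, n = 1791, the terms are:
  ⌊1791/23^1⌋ = ⌊1791/23⌋ = 77
  ⌊1791/23^2⌋ = ⌊1791/529⌋ = 3
(the next term ⌊1791/23^3⌋ = 0, terminating the sum). Summing: v_23(1791!) = 77 + 3 = 80.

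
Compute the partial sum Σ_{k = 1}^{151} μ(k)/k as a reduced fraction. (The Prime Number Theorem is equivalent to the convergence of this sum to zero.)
Σ μ(k)/k = 498553581288971583508015817946071430122138094746515981177/75106511663943725776296745409664000450228387787452181363970

Values of μ(k) for 1 ≤ k ≤ 151: μ(1) = 1, μ(2) = -1, μ(3) = -1, μ(5) = -1, μ(6) = 1, μ(7) = -1, μ(10) = 1, μ(11) = -1, μ(13) = -1, μ(14) = 1, μ(15) = 1, μ(17) = -1, μ(19) = -1, μ(21) = 1, μ(22) = 1, μ(23) = -1, μ(26) = 1, μ(29) = -1, μ(30) = -1, μ(31) = -1, μ(33) = 1, μ(34) = 1, μ(35) = 1, μ(37) = -1, μ(38) = 1, μ(39) = 1, μ(41) = -1, μ(42) = -1, μ(43) = -1, μ(46) = 1, μ(47) = -1, μ(51) = 1, μ(53) = -1, μ(55) = 1, μ(57) = 1, μ(58) = 1, μ(59) = -1, μ(61) = -1, μ(62) = 1, μ(65) = 1, μ(66) = -1, μ(67) = -1, μ(69) = 1, μ(70) = -1, μ(71) = -1, μ(73) = -1, μ(74) = 1, μ(77) = 1, μ(78) = -1, μ(79) = -1, μ(82) = 1, μ(83) = -1, μ(85) = 1, μ(86) = 1, μ(87) = 1, μ(89) = -1, μ(91) = 1, μ(93) = 1, μ(94) = 1, μ(95) = 1, μ(97) = -1, μ(101) = -1, μ(102) = -1, μ(103) = -1, μ(105) = -1, μ(106) = 1, μ(107) = -1, μ(109) = -1, μ(110) = -1, μ(111) = 1, μ(113) = -1, μ(114) = -1, μ(115) = 1, μ(118) = 1, μ(119) = 1, μ(122) = 1, μ(123) = 1, μ(127) = -1, μ(129) = 1, μ(130) = -1, μ(131) = -1, μ(133) = 1, μ(134) = 1, μ(137) = -1, μ(138) = -1, μ(139) = -1, μ(141) = 1, μ(142) = 1, μ(143) = 1, μ(145) = 1, μ(146) = 1, μ(149) = -1, μ(151) = -1, with μ = 0 on non-squarefree integers. Summing μ(k)/k for k where μ(k) ≠ 0 gives 498553581288971583508015817946071430122138094746515981177/75106511663943725776296745409664000450228387787452181363970 ≈ 0.0066. (PNT ⟺ this sum → 0 as n → ∞.)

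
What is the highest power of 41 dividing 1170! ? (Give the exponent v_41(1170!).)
v_41(1170!) = 28

Legendre's formula: v_p(n!) = Σ_{k ≥ 1} ⌊n / p^k⌋. For p = 41, n = 1170, the terms are:
  ⌊1170/41^1⌋ = ⌊1170/41⌋ = 28
(the next term ⌊1170/41^2⌋ = 0, terminating the sum). Summing: v_41(1170!) = 28 = 28.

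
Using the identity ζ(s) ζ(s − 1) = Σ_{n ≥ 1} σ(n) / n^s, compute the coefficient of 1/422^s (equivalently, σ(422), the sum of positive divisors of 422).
σ(422) = 636

In the product (Σ m^0/m^s)(Σ k / k^s) = Σ (Σ_{d | n} d) / n^s, the coefficient of 1/n^s is σ(n) = Σ_{d | n} d. For n = 422, divisors are [1, 2, 211, 422]; summing: σ(422) = 636.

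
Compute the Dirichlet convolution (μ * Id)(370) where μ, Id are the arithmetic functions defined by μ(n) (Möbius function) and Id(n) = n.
(μ * Id)(370) = 144

Divisors of 370: [1, 2, 5, 10, 37, 74, 185, 370]. For each d | 370:
  d = 1: μ(1) · Id(370/1) = 1 · 370 = 370
  d = 2: μ(2) · Id(370/2) = -1 · 185 = -185
  d = 5: μ(5) · Id(370/5) = -1 · 74 = -74
  d = 10: μ(10) · Id(370/10) = 1 · 37 = 37
  d = 37: μ(37) · Id(370/37) = -1 · 10 = -10
  d = 74: μ(74) · Id(370/74) = 1 · 5 = 5
  d = 185: μ(185) · Id(370/185) = 1 · 2 = 2
  d = 370: μ(370) · Id(370/370) = -1 · 1 = -1
Summing: (μ * Id)(370) = 370 + -185 + -74 + 37 + -10 + 5 + 2 + -1 = 144.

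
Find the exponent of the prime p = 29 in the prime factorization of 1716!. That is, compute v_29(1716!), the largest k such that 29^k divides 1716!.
v_29(1716!) = 61

Legendre's formula: v_p(n!) = Σ_{k ≥ 1} ⌊n / p^k⌋. For p = 29, n = 1716, the terms are:
  ⌊1716/29^1⌋ = ⌊1716/29⌋ = 59
  ⌊1716/29^2⌋ = ⌊1716/841⌋ = 2
(the next term ⌊1716/29^3⌋ = 0, terminating the sum). Summing: v_29(1716!) = 59 + 2 = 61.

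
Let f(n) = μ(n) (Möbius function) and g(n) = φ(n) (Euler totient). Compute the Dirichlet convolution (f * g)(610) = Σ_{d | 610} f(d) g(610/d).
(μ * φ)(610) = 0

Divisors of 610: [1, 2, 5, 10, 61, 122, 305, 610]. For each d | 610:
  d = 1: μ(1) · φ(610/1) = 1 · 240 = 240
  d = 2: μ(2) · φ(610/2) = -1 · 240 = -240
  d = 5: μ(5) · φ(610/5) = -1 · 60 = -60
  d = 10: μ(10) · φ(610/10) = 1 · 60 = 60
  d = 61: μ(61) · φ(610/61) = -1 · 4 = -4
  d = 122: μ(122) · φ(610/122) = 1 · 4 = 4
  d = 305: μ(305) · φ(610/305) = 1 · 1 = 1
  d = 610: μ(610) · φ(610/610) = -1 · 1 = -1
Summing: (μ * φ)(610) = 240 + -240 + -60 + 60 + -4 + 4 + 1 + -1 = 0.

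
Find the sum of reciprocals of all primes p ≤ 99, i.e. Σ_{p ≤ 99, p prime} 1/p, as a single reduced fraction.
Σ 1/p = 4156517583588203716343221884611037839/2305567963945518424753102147331756070

π(99) = 25, so the primes ≤ 99 are [2, 3, 5, 7, 11, 13, 17, 19, 23, 29, 31, 37, 41, 43, 47, 53, 59, 61, 67, 71, 73, 79, 83, 89, 97]. Summing 1/p over these primes: 4156517583588203716343221884611037839/2305567963945518424753102147331756070 ≈ 1.8028. Mertens estimate ln ln(99) + 0.2615 ≈ 1.7865.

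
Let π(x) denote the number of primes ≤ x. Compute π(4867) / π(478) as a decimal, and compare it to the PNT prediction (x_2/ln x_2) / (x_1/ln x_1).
π(4867)/π(478) = 651/91 ≈ 7.1538;  PNT prediction ≈ 7.3990.

π(478) = 91 and π(4867) = 651, so π(4867)/π(478) ≈ 7.1538. The PNT-predicted ratio is (4867/ln(4867)) / (478/ln(478)) ≈ 7.3990. The two agree to within a few percent, as expected.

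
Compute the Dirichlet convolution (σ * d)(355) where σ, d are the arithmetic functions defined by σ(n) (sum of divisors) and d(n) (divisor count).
(σ * d)(355) = 592

Divisors of 355: [1, 5, 71, 355]. For each d | 355:
  d = 1: σ(1) · d(355/1) = 1 · 4 = 4
  d = 5: σ(5) · d(355/5) = 6 · 2 = 12
  d = 71: σ(71) · d(355/71) = 72 · 2 = 144
  d = 355: σ(355) · d(355/355) = 432 · 1 = 432
Summing: (σ * d)(355) = 4 + 12 + 144 + 432 = 592.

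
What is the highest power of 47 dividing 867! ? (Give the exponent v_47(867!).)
v_47(867!) = 18

Legendre's formula: v_p(n!) = Σ_{k ≥ 1} ⌊n / p^k⌋. For p = 47, n = 867, the terms are:
  ⌊867/47^1⌋ = ⌊867/47⌋ = 18
(the next term ⌊867/47^2⌋ = 0, terminating the sum). Summing: v_47(867!) = 18 = 18.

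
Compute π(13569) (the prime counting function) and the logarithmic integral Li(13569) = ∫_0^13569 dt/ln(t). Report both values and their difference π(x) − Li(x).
π(13569) = 1605;  Li(13569) ≈ 1627.04;  π(x) − Li(x) ≈ -22.04.

Direct count of primes ≤ 13569 gives π(13569) = 1605. Numerical evaluation of the logarithmic integral gives Li(13569) ≈ 1627.04. The difference π(x) − Li(x) ≈ -22.04 is typically negative for small/moderate x (Li(x) overestimates), though Littlewood's theorem shows this sign changes infinitely often.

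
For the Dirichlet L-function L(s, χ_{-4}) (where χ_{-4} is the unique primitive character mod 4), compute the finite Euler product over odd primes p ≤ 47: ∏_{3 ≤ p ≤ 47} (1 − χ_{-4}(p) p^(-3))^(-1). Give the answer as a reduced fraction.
∏ = 5542372783760447569145696690995330585/5720007308274565543266215981884637184

The odd primes p ≤ 47 are [3, 5, 7, 11, 13, 17, 19, 23, 29, 31, 37, 41, 43, 47]. For each, χ(p) = 1 if p ≡ 1 mod 4, χ(p) = −1 if p ≡ 3 mod 4. Taking (1 − χ(p)/p^3)^(-1) = p^3/(p^3 − χ(p)): (1 − (-1)/3^3)^(-1) · (1 − (1)/5^3)^(-1) · (1 − (-1)/7^3)^(-1) · (1 − (-1)/11^3)^(-1) · (1 − (1)/13^3)^(-1) · (1 − (1)/17^3)^(-1) · (1 − (-1)/19^3)^(-1) · (1 − (-1)/23^3)^(-1) · (1 − (1)/29^3)^(-1) · (1 − (-1)/31^3)^(-1) · (1 − (1)/37^3)^(-1) · (1 − (1)/41^3)^(-1) · (1 − (-1)/43^3)^(-1) · (1 − (-1)/47^3)^(-1) = 5542372783760447569145696690995330585/5720007308274565543266215981884637184.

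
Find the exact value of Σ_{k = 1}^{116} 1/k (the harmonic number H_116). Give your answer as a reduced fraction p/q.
H_116 = 92723052988307480317436790993517488799788772043569/17379782769567790172972927968296006432665936992320

Direct summation: H_116 = 1 + 1/2 + ... + 1/116. The least common denominator is lcm(1, ..., 116) = 955888052326228459513511038256280353796626534577600; over this denominator the numerator is 955888052326228459513511038256280353796626534577600 + 477944026163114229756755519128140176898313267288800 + 318629350775409486504503679418760117932208844859200 + 238972013081557114878377759564070088449156633644400 + 191177610465245691902702207651256070759325306915520 + 159314675387704743252251839709380058966104422429600 + 136555436046604065644787291179468621970946647796800 + 119486006540778557439188879782035044224578316822200 + 106209783591803162168167893139586705977402948286400 + 95588805232622845951351103825628035379662653457760 + 86898913847838950864864639841480032163329684961600 + 79657337693852371626125919854690029483052211214800 + 73529850178940650731808541404329257984355887275200 + 68277718023302032822393645589734310985473323898400 + 63725870155081897300900735883752023586441768971840 + 59743003270389278719594439891017522112289158411100 + 56228708960366379971383002250369432576272149092800 + 53104891795901581084083946569793352988701474143200 + 50309897490854129448079528329277913357717186030400 + 47794402616311422975675551912814017689831326728880 + 45518478682201355214929097059822873990315549265600 + 43449456923919475432432319920740016081664842480800 + 41560350101140367804935262532881754512896805851200 + 39828668846926185813062959927345014741526105607400 + 38235522093049138380540441530251214151865061383104 + 36764925089470325365904270702164628992177943637600 + 35403261197267720722722631046528901992467649428800 + 34138859011651016411196822794867155492736661949200 + 32961656976766498603914173732975184613676777054400 + 31862935077540948650450367941876011793220884485920 + 30835098462136401919790678653428398509568597889600 + 29871501635194639359797219945508761056144579205550 + 28966304615946316954954879947160010721109894987200 + 28114354480183189985691501125184716288136074546400 + 27311087209320813128957458235893724394189329559360 + 26552445897950790542041973284896676494350737071600 + 25834812225033201608473271304223793345854771204800 + 25154948745427064724039764164638956678858593015200 + 24509950059646883577269513801443085994785295758400 + 23897201308155711487837775956407008844915663364440 + 23314342739664108768622220445275130580405525233600 + 22759239341100677607464548529911436995157774632800 + 22229954705261126965430489261773961716200617083200 + 21724728461959737716216159960370008040832421240400 + 21241956718360632433633578627917341195480589657280 + 20780175050570183902467631266440877256448402925600 + 20338043666515499138585341239495326676523968820800 + 19914334423463092906531479963672507370763052803700 + 19507919435229152234969613025638374567278092542400 + 19117761046524569190270220765125607075932530691552 + 18742902986788793323794334083456477525424049697600 + 18382462544735162682952135351082314496088971818800 + 18035623628796763387047378080307176486728802539200 + 17701630598633860361361315523264450996233824714400 + 17379782769567790172972927968296006432665936992320 + 17069429505825508205598411397433577746368330974600 + 16769965830284709816026509443092637785905728676800 + 16480828488383249301957086866487592306838388527200 + 16201492412308956940906966750106446674519093806400 + 15931467538770474325225183970938005896610442242960 + 15670295939774237041205098987807874652403713681600 + 15417549231068200959895339326714199254784298944800 + 15172826227400451738309699019940957996771849755200 + 14935750817597319679898609972754380528072289602775 + 14705970035788130146361708280865851596871177455040 + 14483152307973158477477439973580005360554947493600 + 14266985855615350141992702063526572444725769172800 + 14057177240091594992845750562592358144068037273200 + 13853450033713455934978420844293918170965601950400 + 13655543604660406564478729117946862197094664779680 + 13463212004594767035401563919102540194318683585600 + 13276222948975395271020986642448338247175368535800 + 13094356881181211774157685455565484298583925131200 + 12917406112516600804236635652111896672927385602400 + 12745174031016379460180147176750404717288353794368 + 12577474372713532362019882082319478339429296507600 + 12414130549691278694980662834497147451904240708800 + 12254975029823441788634756900721542997392647879200 + 12099848763623145057133051117168105744261095374400 + 11948600654077855743918887978203504422457831682220 + 11801087065755906907574210348842967330822549809600 + 11657171369832054384311110222637565290202762616800 + 11516723522002752524259169135617835587911163067200 + 11379619670550338803732274264955718497578887316400 + 11245741792073275994276600450073886515254429818560 + 11114977352630563482715244630886980858100308541600 + 10987218992255499534638057910991728204558925684800 + 10862364230979868858108079980185004020416210620200 + 10740315194676724264196753238834610716816028478400 + 10620978359180316216816789313958670597740294828640 + 10504264311277235818829791629189893997765126753600 + 10390087525285091951233815633220438628224201462800 + 10278366154045467306596892884476132836522865963200 + 10169021833257749569292670619747663338261984410400 + 10061979498170825889615905665855582671543437206080 + 9957167211731546453265739981836253685381526401850 + 9854516003363179994984649878930725296872438500800 + 9753959717614576117484806512819187283639046271200 + 9655434871982105651651626649053336907036631662400 + 9558880523262284595135110382562803537966265345776 + 9464238141843846133797138992636439146501252817600 + 9371451493394396661897167041728238762712024848800 + 9280466527439111257412728526760003434918704219200 + 9191231272367581341476067675541157248044485909400 + 9103695736440271042985819411964574798063109853120 + 9017811814398381693523689040153588243364401269600 + 8933533199310546350593561105198881811183425556800 + 8850815299316930180680657761632225498116912357200 + 8769615158956224399206523286754865631161711326400 + 8689891384783895086486463984148003216332968496160 + 8611604075011067202824423768074597781951590401600 + 8534714752912754102799205698716788873184165487300 + 8459186303771933270031071135011330564571916235200 + 8384982915142354908013254721546318892952864338400 + 8312070020228073560987052506576350902579361170240 + 8240414244191624650978543433243796153419194263600 = 5099767914356911417459023504643461883988382462396295, so H_116 = 5099767914356911417459023504643461883988382462396295/955888052326228459513511038256280353796626534577600; reducing by gcd(5099767914356911417459023504643461883988382462396295, 955888052326228459513511038256280353796626534577600) = 55 gives 92723052988307480317436790993517488799788772043569/17379782769567790172972927968296006432665936992320 ≈ 5.33511. (The PNT-adjacent estimate ln(116) + γ ≈ 5.33081 matches within O(1/n).)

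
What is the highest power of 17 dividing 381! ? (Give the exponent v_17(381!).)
v_17(381!) = 23

Legendre's formula: v_p(n!) = Σ_{k ≥ 1} ⌊n / p^k⌋. For p = 17, n = 381, the terms are:
  ⌊381/17^1⌋ = ⌊381/17⌋ = 22
  ⌊381/17^2⌋ = ⌊381/289⌋ = 1
(the next term ⌊381/17^3⌋ = 0, terminating the sum). Summing: v_17(381!) = 22 + 1 = 23.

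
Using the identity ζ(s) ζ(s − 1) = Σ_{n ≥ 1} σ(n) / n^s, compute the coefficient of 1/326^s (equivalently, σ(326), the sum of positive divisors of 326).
σ(326) = 492

In the product (Σ m^0/m^s)(Σ k / k^s) = Σ (Σ_{d | n} d) / n^s, the coefficient of 1/n^s is σ(n) = Σ_{d | n} d. For n = 326, divisors are [1, 2, 163, 326]; summing: σ(326) = 492.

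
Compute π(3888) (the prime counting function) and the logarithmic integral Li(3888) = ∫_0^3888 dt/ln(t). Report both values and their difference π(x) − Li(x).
π(3888) = 538;  Li(3888) ≈ 551.84;  π(x) − Li(x) ≈ -13.84.

Direct count of primes ≤ 3888 gives π(3888) = 538. Numerical evaluation of the logarithmic integral gives Li(3888) ≈ 551.84. The difference π(x) − Li(x) ≈ -13.84 is typically negative for small/moderate x (Li(x) overestimates), though Littlewood's theorem shows this sign changes infinitely often.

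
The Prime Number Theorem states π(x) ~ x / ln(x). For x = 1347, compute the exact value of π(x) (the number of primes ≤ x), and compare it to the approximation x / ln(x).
π(1347) = 217;  x/ln(x) ≈ 186.94;  relative error ≈ 13.85%.

Directly count primes up to 1347: π(1347) = 217. The PNT approximation gives 1347/ln(1347) ≈ 1347/7.20564 ≈ 186.94. Relative error (π(x) − x/ln(x)) / π(x) ≈ 13.85%; the approximation is known to undercount slightly (Li(x) is a better estimate).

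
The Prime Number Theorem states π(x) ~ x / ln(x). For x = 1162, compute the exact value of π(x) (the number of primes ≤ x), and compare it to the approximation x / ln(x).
π(1162) = 191;  x/ln(x) ≈ 164.64;  relative error ≈ 13.80%.

Directly count primes up to 1162: π(1162) = 191. The PNT approximation gives 1162/ln(1162) ≈ 1162/7.05790 ≈ 164.64. Relative error (π(x) − x/ln(x)) / π(x) ≈ 13.80%; the approximation is known to undercount slightly (Li(x) is a better estimate).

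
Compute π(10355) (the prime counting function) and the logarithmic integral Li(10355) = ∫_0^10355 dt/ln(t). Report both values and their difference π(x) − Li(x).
π(10355) = 1270;  Li(10355) ≈ 1284.61;  π(x) − Li(x) ≈ -14.61.

Direct count of primes ≤ 10355 gives π(10355) = 1270. Numerical evaluation of the logarithmic integral gives Li(10355) ≈ 1284.61. The difference π(x) − Li(x) ≈ -14.61 is typically negative for small/moderate x (Li(x) overestimates), though Littlewood's theorem shows this sign changes infinitely often.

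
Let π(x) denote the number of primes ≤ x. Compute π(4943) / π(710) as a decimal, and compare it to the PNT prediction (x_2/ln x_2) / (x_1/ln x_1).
π(4943)/π(710) = 661/127 ≈ 5.2047;  PNT prediction ≈ 5.3737.

π(710) = 127 and π(4943) = 661, so π(4943)/π(710) ≈ 5.2047. The PNT-predicted ratio is (4943/ln(4943)) / (710/ln(710)) ≈ 5.3737. The two agree to within a few percent, as expected.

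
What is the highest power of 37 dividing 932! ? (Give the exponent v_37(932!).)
v_37(932!) = 25

Legendre's formula: v_p(n!) = Σ_{k ≥ 1} ⌊n / p^k⌋. For p = 37, n = 932, the terms are:
  ⌊932/37^1⌋ = ⌊932/37⌋ = 25
(the next term ⌊932/37^2⌋ = 0, terminating the sum). Summing: v_37(932!) = 25 = 25.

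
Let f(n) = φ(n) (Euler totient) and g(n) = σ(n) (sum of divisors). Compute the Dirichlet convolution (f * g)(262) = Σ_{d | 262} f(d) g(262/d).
(φ * σ)(262) = 1048

Divisors of 262: [1, 2, 131, 262]. For each d | 262:
  d = 1: φ(1) · σ(262/1) = 1 · 396 = 396
  d = 2: φ(2) · σ(262/2) = 1 · 132 = 132
  d = 131: φ(131) · σ(262/131) = 130 · 3 = 390
  d = 262: φ(262) · σ(262/262) = 130 · 1 = 130
Summing: (φ * σ)(262) = 396 + 132 + 390 + 130 = 1048.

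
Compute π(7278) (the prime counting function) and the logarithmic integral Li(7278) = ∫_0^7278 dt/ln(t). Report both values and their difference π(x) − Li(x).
π(7278) = 928;  Li(7278) ≈ 945.66;  π(x) − Li(x) ≈ -17.66.

Direct count of primes ≤ 7278 gives π(7278) = 928. Numerical evaluation of the logarithmic integral gives Li(7278) ≈ 945.66. The difference π(x) − Li(x) ≈ -17.66 is typically negative for small/moderate x (Li(x) overestimates), though Littlewood's theorem shows this sign changes infinitely often.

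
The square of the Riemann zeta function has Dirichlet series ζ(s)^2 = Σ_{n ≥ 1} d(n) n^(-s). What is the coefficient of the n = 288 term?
d(288) = 18

ζ(s)^2 = (Σ 1/m^s)(Σ 1/k^s). The coefficient of 1/n^s in the product is the number of ordered pairs (m, k) with mk = n, which equals d(n). For n = 288, divisors are [1, 2, 3, 4, 6, 8, 9, 12, 16, 18, 24, 32, 36, 48, 72, 96, 144, 288], so d(288) = 18.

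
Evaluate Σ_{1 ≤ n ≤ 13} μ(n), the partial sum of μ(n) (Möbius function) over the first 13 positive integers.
Σ_{n ≤ 13} μ(n) = -3

Compute μ(n) for each 1 ≤ n ≤ 13: μ(1) = 1, μ(2) = -1, μ(3) = -1, μ(4) = 0, μ(5) = -1, μ(6) = 1, μ(7) = -1, μ(8) = 0, μ(9) = 0, μ(10) = 1, μ(11) = -1, μ(12) = 0, μ(13) = -1. Summing all 13 values: -3. (Mertens function M(x) = Σ_{n ≤ x} μ(n); on average M(x) should be small (PNT ⟺ M(x) = o(x)).)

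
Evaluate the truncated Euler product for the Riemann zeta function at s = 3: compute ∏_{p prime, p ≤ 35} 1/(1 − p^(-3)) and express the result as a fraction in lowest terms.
∏ = 209363023479599225665/174187638420315512832

The primes p ≤ 35 are [2, 3, 5, 7, 11, 13, 17, 19, 23, 29, 31]. For each prime, (1 − 1/p^3)^(-1) = p^3 / (p^3 − 1). The product is (1 − 1/2^3)^(-1), (1 − 1/3^3)^(-1), (1 − 1/5^3)^(-1), (1 − 1/7^3)^(-1), (1 − 1/11^3)^(-1), (1 − 1/13^3)^(-1), (1 − 1/17^3)^(-1), (1 − 1/19^3)^(-1), (1 − 1/23^3)^(-1), (1 − 1/29^3)^(-1), (1 − 1/31^3)^(-1) = ∏ p^3 / (p^3 − 1) = 209363023479599225665/174187638420315512832.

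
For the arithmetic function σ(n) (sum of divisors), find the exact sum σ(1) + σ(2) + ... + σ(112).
Σ_{n ≤ 112} σ(n) = 10399

Compute σ(n) for each 1 ≤ n ≤ 112: σ(1) = 1, σ(2) = 3, σ(3) = 4, σ(4) = 7, σ(5) = 6, σ(6) = 12, σ(7) = 8, σ(8) = 15, σ(9) = 13, σ(10) = 18, σ(11) = 12, σ(12) = 28, σ(13) = 14, σ(14) = 24, σ(15) = 24, σ(16) = 31, σ(17) = 18, σ(18) = 39, σ(19) = 20, σ(20) = 42, σ(21) = 32, σ(22) = 36, σ(23) = 24, σ(24) = 60, σ(25) = 31, σ(26) = 42, σ(27) = 40, σ(28) = 56, σ(29) = 30, σ(30) = 72, σ(31) = 32, σ(32) = 63, σ(33) = 48, σ(34) = 54, σ(35) = 48, σ(36) = 91, σ(37) = 38, σ(38) = 60, σ(39) = 56, σ(40) = 90, σ(41) = 42, σ(42) = 96, σ(43) = 44, σ(44) = 84, σ(45) = 78, σ(46) = 72, σ(47) = 48, σ(48) = 124, σ(49) = 57, σ(50) = 93, σ(51) = 72, σ(52) = 98, σ(53) = 54, σ(54) = 120, σ(55) = 72, σ(56) = 120, σ(57) = 80, σ(58) = 90, σ(59) = 60, σ(60) = 168, σ(61) = 62, σ(62) = 96, σ(63) = 104, σ(64) = 127, σ(65) = 84, σ(66) = 144, σ(67) = 68, σ(68) = 126, σ(69) = 96, σ(70) = 144, σ(71) = 72, σ(72) = 195, σ(73) = 74, σ(74) = 114, σ(75) = 124, σ(76) = 140, σ(77) = 96, σ(78) = 168, σ(79) = 80, σ(80) = 186, σ(81) = 121, σ(82) = 126, σ(83) = 84, σ(84) = 224, σ(85) = 108, σ(86) = 132, σ(87) = 120, σ(88) = 180, σ(89) = 90, σ(90) = 234, σ(91) = 112, σ(92) = 168, σ(93) = 128, σ(94) = 144, σ(95) = 120, σ(96) = 252, σ(97) = 98, σ(98) = 171, σ(99) = 156, σ(100) = 217, σ(101) = 102, σ(102) = 216, σ(103) = 104, σ(104) = 210, σ(105) = 192, σ(106) = 162, σ(107) = 108, σ(108) = 280, σ(109) = 110, σ(110) = 216, σ(111) = 152, σ(112) = 248. Summing all 112 values: 10399. (Average order: Σ_{n ≤ x} σ(n) ~ (π²/12) x². For x = 112, (π²/12)·112² ≈ 10317.03.)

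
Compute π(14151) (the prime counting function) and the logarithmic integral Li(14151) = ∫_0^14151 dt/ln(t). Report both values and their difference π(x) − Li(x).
π(14151) = 1665;  Li(14151) ≈ 1688.07;  π(x) − Li(x) ≈ -23.07.

Direct count of primes ≤ 14151 gives π(14151) = 1665. Numerical evaluation of the logarithmic integral gives Li(14151) ≈ 1688.07. The difference π(x) − Li(x) ≈ -23.07 is typically negative for small/moderate x (Li(x) overestimates), though Littlewood's theorem shows this sign changes infinitely often.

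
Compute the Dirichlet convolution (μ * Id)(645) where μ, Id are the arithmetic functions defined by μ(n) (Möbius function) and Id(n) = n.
(μ * Id)(645) = 336

Divisors of 645: [1, 3, 5, 15, 43, 129, 215, 645]. For each d | 645:
  d = 1: μ(1) · Id(645/1) = 1 · 645 = 645
  d = 3: μ(3) · Id(645/3) = -1 · 215 = -215
  d = 5: μ(5) · Id(645/5) = -1 · 129 = -129
  d = 15: μ(15) · Id(645/15) = 1 · 43 = 43
  d = 43: μ(43) · Id(645/43) = -1 · 15 = -15
  d = 129: μ(129) · Id(645/129) = 1 · 5 = 5
  d = 215: μ(215) · Id(645/215) = 1 · 3 = 3
  d = 645: μ(645) · Id(645/645) = -1 · 1 = -1
Summing: (μ * Id)(645) = 645 + -215 + -129 + 43 + -15 + 5 + 3 + -1 = 336.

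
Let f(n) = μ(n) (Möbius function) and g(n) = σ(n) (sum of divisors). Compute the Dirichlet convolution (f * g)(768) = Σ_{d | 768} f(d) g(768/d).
(μ * σ)(768) = 768

Divisors of 768: [1, 2, 3, 4, 6, 8, 12, 16, 24, 32, 48, 64, 96, 128, 192, 256, 384, 768]. For each d | 768:
  d = 1: μ(1) · σ(768/1) = 1 · 2044 = 2044
  d = 2: μ(2) · σ(768/2) = -1 · 1020 = -1020
  d = 3: μ(3) · σ(768/3) = -1 · 511 = -511
  d = 4: μ(4) · σ(768/4) = 0 · 508 = 0
  d = 6: μ(6) · σ(768/6) = 1 · 255 = 255
  d = 8: μ(8) · σ(768/8) = 0 · 252 = 0
  d = 12: μ(12) · σ(768/12) = 0 · 127 = 0
  d = 16: μ(16) · σ(768/16) = 0 · 124 = 0
  d = 24: μ(24) · σ(768/24) = 0 · 63 = 0
  d = 32: μ(32) · σ(768/32) = 0 · 60 = 0
  d = 48: μ(48) · σ(768/48) = 0 · 31 = 0
  d = 64: μ(64) · σ(768/64) = 0 · 28 = 0
  d = 96: μ(96) · σ(768/96) = 0 · 15 = 0
  d = 128: μ(128) · σ(768/128) = 0 · 12 = 0
  d = 192: μ(192) · σ(768/192) = 0 · 7 = 0
  d = 256: μ(256) · σ(768/256) = 0 · 4 = 0
  d = 384: μ(384) · σ(768/384) = 0 · 3 = 0
  d = 768: μ(768) · σ(768/768) = 0 · 1 = 0
Summing: (μ * σ)(768) = 2044 + -1020 + -511 + 0 + 255 + 0 + 0 + 0 + 0 + 0 + 0 + 0 + 0 + 0 + 0 + 0 + 0 + 0 = 768.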